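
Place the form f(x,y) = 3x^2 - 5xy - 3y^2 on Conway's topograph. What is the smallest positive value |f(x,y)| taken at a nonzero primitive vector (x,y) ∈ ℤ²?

descent: ρ → (-3,5,3)  [lands on river]
river: ρ → (3,7,-1)
river: ρ → (-1,7,3)
river: ρ → (3,5,-3)
river: ρ → (-3,7,1)
river: ρ → (1,7,-3)
closes: descent 1, river 6
min |a| on river = 1

1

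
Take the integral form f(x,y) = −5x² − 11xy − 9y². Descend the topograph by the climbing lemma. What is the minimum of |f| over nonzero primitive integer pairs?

translate: b→1 (≡11 mod 10), so (5,11,9)→(5,1,3)
flip: (5,1,3)→(3,-1,5)
reduced (well bottom): (3,-1,5) with a≤c, −a<b≤a
well minimum |f| = |-3| = 3 (negative-definite)

3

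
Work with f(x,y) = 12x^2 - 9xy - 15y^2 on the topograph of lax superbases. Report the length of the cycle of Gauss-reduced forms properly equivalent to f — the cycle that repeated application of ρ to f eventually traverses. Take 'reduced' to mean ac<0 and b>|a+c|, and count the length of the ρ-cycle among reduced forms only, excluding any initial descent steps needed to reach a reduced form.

D = 801, ⌊√D⌋ = 28
descent: ρ → (-15,9,12)  [lands on river]
river: ρ → (12,15,-12)
river: ρ → (-12,9,15)
river: ρ → (15,21,-6)
river: ρ → (-6,27,3)
river: ρ → (3,27,-6)
river: ρ → (-6,21,15)
river: ρ → (15,9,-12)
river: ρ → (-12,15,12)
river: ρ → (12,9,-15)
river: ρ → (-15,21,6)
river: ρ → (6,27,-3)
river: ρ → (-3,27,6)
river: ρ → (6,21,-15)
ρ-cycle length = 14 (tail of 1 descent step not counted)

14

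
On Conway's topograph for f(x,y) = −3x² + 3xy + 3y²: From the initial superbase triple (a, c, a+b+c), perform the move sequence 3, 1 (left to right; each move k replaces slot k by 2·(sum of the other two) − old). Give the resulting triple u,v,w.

start (-3,3,3) = (f(1,0),f(0,1),f(1,1))
replace slot 3: 2·((-3)+3) − 3 = -3 → (-3,3,-3)
replace slot 1: 2·(3+(-3)) − (-3) = 3 → (3,3,-3)

3,3,-3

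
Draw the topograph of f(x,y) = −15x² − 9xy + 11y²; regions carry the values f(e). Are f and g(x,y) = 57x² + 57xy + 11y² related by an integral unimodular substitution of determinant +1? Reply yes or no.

D₁ = 741, D₂ = 741
river cycle of f (length 8): (11, 9, -15), (-15, 21, 5), (5, 19, -19), (-19, 19, 5), (5, 21, -15), (-15, 9, 11), (11, 13, -13), (-13, 13, 11)
river cycle of g (length 8): (11, 9, -15), (-15, 21, 5), (5, 19, -19), (-19, 19, 5), (5, 21, -15), (-15, 9, 11), (11, 13, -13), (-13, 13, 11)
cycles coincide ⇒ equivalent

yes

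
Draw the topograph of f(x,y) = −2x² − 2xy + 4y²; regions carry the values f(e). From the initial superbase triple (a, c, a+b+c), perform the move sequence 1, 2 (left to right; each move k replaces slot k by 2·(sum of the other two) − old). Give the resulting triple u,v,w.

start (-2,4,0) = (f(1,0),f(0,1),f(1,1))
replace slot 1: 2·(4+0) − (-2) = 10 → (10,4,0)
replace slot 2: 2·(10+0) − 4 = 16 → (10,16,0)

10,16,0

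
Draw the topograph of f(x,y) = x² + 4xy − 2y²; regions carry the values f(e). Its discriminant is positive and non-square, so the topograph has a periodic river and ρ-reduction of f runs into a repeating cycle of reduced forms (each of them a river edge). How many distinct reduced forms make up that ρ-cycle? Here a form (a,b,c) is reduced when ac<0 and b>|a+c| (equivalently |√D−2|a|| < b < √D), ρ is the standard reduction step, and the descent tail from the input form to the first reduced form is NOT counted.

D = 24, ⌊√D⌋ = 4
river: ρ → (-2,4,1)
river: ρ → (1,4,-2)
ρ-cycle length = 2 (tail of 0 descent steps not counted)

2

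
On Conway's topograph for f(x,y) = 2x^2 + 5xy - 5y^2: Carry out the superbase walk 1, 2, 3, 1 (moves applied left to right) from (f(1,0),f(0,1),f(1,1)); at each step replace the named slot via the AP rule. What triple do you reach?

start (2,-5,2) = (f(1,0),f(0,1),f(1,1))
replace slot 1: 2·((-5)+2) − 2 = -8 → (-8,-5,2)
replace slot 2: 2·((-8)+2) − (-5) = -7 → (-8,-7,2)
replace slot 3: 2·((-8)+(-7)) − 2 = -32 → (-8,-7,-32)
replace slot 1: 2·((-7)+(-32)) − (-8) = -70 → (-70,-7,-32)

-70,-7,-32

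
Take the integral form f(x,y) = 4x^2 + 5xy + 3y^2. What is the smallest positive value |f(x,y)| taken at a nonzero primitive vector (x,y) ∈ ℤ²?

translate: b→-3 (≡5 mod 8), so (4,5,3)→(4,-3,2)
flip: (4,-3,2)→(2,3,4)
translate: b→-1 (≡3 mod 4), so (2,3,4)→(2,-1,3)
reduced (well bottom): (2,-1,3) with a≤c, −a<b≤a
well minimum = a = 2

2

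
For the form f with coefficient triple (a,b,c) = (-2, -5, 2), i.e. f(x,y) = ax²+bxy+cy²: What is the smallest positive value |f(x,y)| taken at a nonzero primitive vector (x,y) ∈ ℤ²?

descent: ρ → (2,5,-2)  [lands on river]
river: ρ → (-2,3,4)
river: ρ → (4,5,-1)
river: ρ → (-1,5,4)
river: ρ → (4,3,-2)
river: ρ → (-2,5,2)
river: ρ → (2,3,-4)
river: ρ → (-4,5,1)
river: ρ → (1,5,-4)
river: ρ → (-4,3,2)
closes: descent 1, river 10
min |a| on river = 1

1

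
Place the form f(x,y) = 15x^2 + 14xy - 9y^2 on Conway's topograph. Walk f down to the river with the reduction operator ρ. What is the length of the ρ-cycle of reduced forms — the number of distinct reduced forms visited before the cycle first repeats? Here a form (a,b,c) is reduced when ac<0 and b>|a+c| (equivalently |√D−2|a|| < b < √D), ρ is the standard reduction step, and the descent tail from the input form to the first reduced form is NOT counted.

D = 736, ⌊√D⌋ = 27
river: ρ → (-9,22,7)
river: ρ → (7,20,-12)
river: ρ → (-12,4,15)
river: ρ → (15,26,-1)
river: ρ → (-1,26,15)
river: ρ → (15,4,-12)
river: ρ → (-12,20,7)
river: ρ → (7,22,-9)
river: ρ → (-9,14,15)
river: ρ → (15,16,-8)
river: ρ → (-8,16,15)
river: ρ → (15,14,-9)
ρ-cycle length = 12 (tail of 0 descent steps not counted)

12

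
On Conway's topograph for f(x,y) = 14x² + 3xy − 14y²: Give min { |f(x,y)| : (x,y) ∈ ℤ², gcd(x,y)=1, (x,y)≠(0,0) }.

river: ρ → (-14,25,3)
river: ρ → (3,23,-22)
river: ρ → (-22,21,4)
river: ρ → (4,27,-4)
river: ρ → (-4,21,22)
river: ρ → (22,23,-3)
river: ρ → (-3,25,14)
river: ρ → (14,3,-14)
closes: descent 0, river 8
min |a| on river = 3

3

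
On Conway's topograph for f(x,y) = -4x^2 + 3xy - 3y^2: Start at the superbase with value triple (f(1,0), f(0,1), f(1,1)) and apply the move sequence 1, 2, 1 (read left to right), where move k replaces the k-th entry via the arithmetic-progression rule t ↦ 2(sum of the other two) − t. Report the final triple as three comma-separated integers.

start (-4,-3,-4) = (f(1,0),f(0,1),f(1,1))
replace slot 1: 2·((-3)+(-4)) − (-4) = -10 → (-10,-3,-4)
replace slot 2: 2·((-10)+(-4)) − (-3) = -25 → (-10,-25,-4)
replace slot 1: 2·((-25)+(-4)) − (-10) = -48 → (-48,-25,-4)

-48,-25,-4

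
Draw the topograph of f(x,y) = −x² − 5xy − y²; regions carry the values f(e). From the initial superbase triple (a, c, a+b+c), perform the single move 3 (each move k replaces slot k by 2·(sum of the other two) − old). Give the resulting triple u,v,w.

start (-1,-1,-7) = (f(1,0),f(0,1),f(1,1))
replace slot 3: 2·((-1)+(-1)) − (-7) = 3 → (-1,-1,3)

-1,-1,3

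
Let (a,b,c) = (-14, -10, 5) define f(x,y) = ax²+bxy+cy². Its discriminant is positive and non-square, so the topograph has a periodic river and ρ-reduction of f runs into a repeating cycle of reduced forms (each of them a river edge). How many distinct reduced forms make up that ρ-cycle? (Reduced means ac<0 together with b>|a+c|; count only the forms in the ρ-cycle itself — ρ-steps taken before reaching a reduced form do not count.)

D = 380, ⌊√D⌋ = 19
descent: ρ → (5,10,-14)  [lands on river]
river: ρ → (-14,18,1)
river: ρ → (1,18,-14)
river: ρ → (-14,10,5)
ρ-cycle length = 4 (tail of 1 descent step not counted)

4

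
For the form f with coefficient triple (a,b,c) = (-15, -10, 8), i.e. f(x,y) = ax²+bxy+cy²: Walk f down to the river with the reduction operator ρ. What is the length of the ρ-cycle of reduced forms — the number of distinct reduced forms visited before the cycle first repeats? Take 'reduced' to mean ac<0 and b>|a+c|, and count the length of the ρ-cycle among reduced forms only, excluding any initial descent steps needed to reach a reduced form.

D = 580, ⌊√D⌋ = 24
descent: ρ → (8,10,-15)  [lands on river]
river: ρ → (-15,20,3)
river: ρ → (3,22,-8)
river: ρ → (-8,10,15)
river: ρ → (15,20,-3)
river: ρ → (-3,22,8)
ρ-cycle length = 6 (tail of 1 descent step not counted)

6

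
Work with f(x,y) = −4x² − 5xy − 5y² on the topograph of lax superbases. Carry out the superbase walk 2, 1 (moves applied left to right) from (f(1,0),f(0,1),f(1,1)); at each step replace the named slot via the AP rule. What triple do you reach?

start (-4,-5,-14) = (f(1,0),f(0,1),f(1,1))
replace slot 2: 2·((-4)+(-14)) − (-5) = -31 → (-4,-31,-14)
replace slot 1: 2·((-31)+(-14)) − (-4) = -86 → (-86,-31,-14)

-86,-31,-14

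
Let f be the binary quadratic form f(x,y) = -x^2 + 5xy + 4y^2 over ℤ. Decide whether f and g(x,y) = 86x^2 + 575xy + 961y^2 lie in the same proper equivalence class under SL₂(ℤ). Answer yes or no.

D₁ = 41, D₂ = 41
river cycle of f (length 10): (4, 3, -2), (-2, 5, 2), (2, 3, -4), (-4, 5, 1), (1, 5, -4), (-4, 3, 2), (2, 5, -2), (-2, 3, 4), (4, 5, -1), (-1, 5, 4)
river cycle of g (length 10): (-1, 5, 4), (4, 3, -2), (-2, 5, 2), (2, 3, -4), (-4, 5, 1), (1, 5, -4), (-4, 3, 2), (2, 5, -2), (-2, 3, 4), (4, 5, -1)
cycles coincide ⇒ equivalent

yes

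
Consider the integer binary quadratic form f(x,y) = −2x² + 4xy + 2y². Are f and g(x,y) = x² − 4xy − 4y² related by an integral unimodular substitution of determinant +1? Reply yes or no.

D₁ = 32, D₂ = 32
river cycle of f (length 2): (2, 4, -2), (-2, 4, 2)
river cycle of g (length 2): (-4, 4, 1), (1, 4, -4)
cycles differ ⇒ inequivalent

no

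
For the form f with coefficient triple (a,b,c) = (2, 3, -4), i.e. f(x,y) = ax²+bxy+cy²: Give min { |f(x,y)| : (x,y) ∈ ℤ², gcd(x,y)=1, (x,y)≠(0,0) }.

river: ρ → (-4,5,1)
river: ρ → (1,5,-4)
river: ρ → (-4,3,2)
river: ρ → (2,5,-2)
river: ρ → (-2,3,4)
river: ρ → (4,5,-1)
river: ρ → (-1,5,4)
river: ρ → (4,3,-2)
river: ρ → (-2,5,2)
river: ρ → (2,3,-4)
closes: descent 0, river 10
min |a| on river = 1

1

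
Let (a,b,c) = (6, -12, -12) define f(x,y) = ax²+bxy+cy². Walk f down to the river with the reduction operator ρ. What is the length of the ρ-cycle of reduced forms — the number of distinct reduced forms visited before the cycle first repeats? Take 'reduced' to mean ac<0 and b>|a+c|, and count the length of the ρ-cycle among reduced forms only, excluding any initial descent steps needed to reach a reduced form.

D = 432, ⌊√D⌋ = 20
descent: ρ → (-12,12,6)  [lands on river]
river: ρ → (6,12,-12)
ρ-cycle length = 2 (tail of 1 descent step not counted)

2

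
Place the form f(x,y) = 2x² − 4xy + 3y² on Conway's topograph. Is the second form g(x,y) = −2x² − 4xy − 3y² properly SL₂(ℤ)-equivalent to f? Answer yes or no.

D₁ = -8, D₂ = -8
f: translate: b→0 (≡-4 mod 4), so (2,-4,3)→(2,0,1)
f: flip: (2,0,1)→(1,0,2)
f: reduced (well bottom): (1,0,2) with a≤c, −a<b≤a
g is negative-definite; reduce −g:
−g: translate: b→0 (≡4 mod 4), so (2,4,3)→(2,0,1)
−g: flip: (2,0,1)→(1,0,2)
−g: reduced (well bottom): (1,0,2) with a≤c, −a<b≤a
flip sign back: reduced form of g is (-1,0,-2)
reduced forms (1, 0, 2) vs (-1, 0, -2) ⇒ inequivalent

no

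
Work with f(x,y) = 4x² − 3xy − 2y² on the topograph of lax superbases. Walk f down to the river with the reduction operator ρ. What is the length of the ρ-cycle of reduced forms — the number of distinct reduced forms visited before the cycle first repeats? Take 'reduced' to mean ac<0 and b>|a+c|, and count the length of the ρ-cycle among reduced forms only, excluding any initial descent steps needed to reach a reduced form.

D = 41, ⌊√D⌋ = 6
descent: ρ → (-2,3,4)  [lands on river]
river: ρ → (4,5,-1)
river: ρ → (-1,5,4)
river: ρ → (4,3,-2)
river: ρ → (-2,5,2)
river: ρ → (2,3,-4)
river: ρ → (-4,5,1)
river: ρ → (1,5,-4)
river: ρ → (-4,3,2)
river: ρ → (2,5,-2)
ρ-cycle length = 10 (tail of 1 descent step not counted)

10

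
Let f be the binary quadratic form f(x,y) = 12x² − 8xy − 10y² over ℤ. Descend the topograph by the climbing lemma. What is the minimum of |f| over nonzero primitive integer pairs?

descent: ρ → (-10,8,12)  [lands on river]
river: ρ → (12,16,-6)
river: ρ → (-6,20,6)
river: ρ → (6,16,-12)
river: ρ → (-12,8,10)
river: ρ → (10,12,-10)
closes: descent 1, river 6
min |a| on river = 6

6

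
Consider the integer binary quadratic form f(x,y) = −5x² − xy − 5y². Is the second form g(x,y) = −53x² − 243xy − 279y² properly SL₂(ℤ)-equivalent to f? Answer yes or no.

D₁ = -99, D₂ = -99
f is negative-definite; reduce −f:
−f: reduced (well bottom): (5,1,5) with a≤c, −a<b≤a
flip sign back: reduced form of f is (-5,-1,-5)
g is negative-definite; reduce −g:
−g: translate: b→31 (≡243 mod 106), so (53,243,279)→(53,31,5)
−g: flip: (53,31,5)→(5,-31,53)
−g: translate: b→-1 (≡-31 mod 10), so (5,-31,53)→(5,-1,5)
−g: flip: (5,-1,5)→(5,1,5)
−g: reduced (well bottom): (5,1,5) with a≤c, −a<b≤a
flip sign back: reduced form of g is (-5,-1,-5)
reduced forms (-5, -1, -5) vs (-5, -1, -5) ⇒ equivalent

yes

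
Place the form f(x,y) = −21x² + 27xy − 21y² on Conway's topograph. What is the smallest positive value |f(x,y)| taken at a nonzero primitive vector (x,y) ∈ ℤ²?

translate: b→15 (≡-27 mod 42), so (21,-27,21)→(21,15,15)
flip: (21,15,15)→(15,-15,21)
translate: b→15 (≡-15 mod 30), so (15,-15,21)→(15,15,21)
reduced (well bottom): (15,15,21) with a≤c, −a<b≤a
well minimum |f| = |-15| = 15 (negative-definite)

15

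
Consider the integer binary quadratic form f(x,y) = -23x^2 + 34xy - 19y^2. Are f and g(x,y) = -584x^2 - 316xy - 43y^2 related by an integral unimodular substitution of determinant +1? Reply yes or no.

D₁ = -592, D₂ = -592
f is negative-definite; reduce −f:
−f: translate: b→12 (≡-34 mod 46), so (23,-34,19)→(23,12,8)
−f: flip: (23,12,8)→(8,-12,23)
−f: translate: b→4 (≡-12 mod 16), so (8,-12,23)→(8,4,19)
−f: reduced (well bottom): (8,4,19) with a≤c, −a<b≤a
flip sign back: reduced form of f is (-8,-4,-19)
g is negative-definite; reduce −g:
−g: flip: (584,316,43)→(43,-316,584)
−g: translate: b→28 (≡-316 mod 86), so (43,-316,584)→(43,28,8)
−g: flip: (43,28,8)→(8,-28,43)
−g: translate: b→4 (≡-28 mod 16), so (8,-28,43)→(8,4,19)
−g: reduced (well bottom): (8,4,19) with a≤c, −a<b≤a
flip sign back: reduced form of g is (-8,-4,-19)
reduced forms (-8, -4, -19) vs (-8, -4, -19) ⇒ equivalent

yes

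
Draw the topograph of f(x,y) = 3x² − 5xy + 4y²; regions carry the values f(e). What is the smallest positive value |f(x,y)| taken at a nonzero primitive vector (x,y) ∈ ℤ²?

translate: b→1 (≡-5 mod 6), so (3,-5,4)→(3,1,2)
flip: (3,1,2)→(2,-1,3)
reduced (well bottom): (2,-1,3) with a≤c, −a<b≤a
well minimum = a = 2

2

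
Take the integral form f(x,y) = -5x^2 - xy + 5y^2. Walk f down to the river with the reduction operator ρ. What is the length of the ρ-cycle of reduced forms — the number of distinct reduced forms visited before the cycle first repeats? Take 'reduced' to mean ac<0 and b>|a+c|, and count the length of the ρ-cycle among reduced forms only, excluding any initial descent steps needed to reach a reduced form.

D = 101, ⌊√D⌋ = 10
descent: ρ → (5,1,-5)  [lands on river]
river: ρ → (-5,9,1)
river: ρ → (1,9,-5)
river: ρ → (-5,1,5)
river: ρ → (5,9,-1)
river: ρ → (-1,9,5)
ρ-cycle length = 6 (tail of 1 descent step not counted)

6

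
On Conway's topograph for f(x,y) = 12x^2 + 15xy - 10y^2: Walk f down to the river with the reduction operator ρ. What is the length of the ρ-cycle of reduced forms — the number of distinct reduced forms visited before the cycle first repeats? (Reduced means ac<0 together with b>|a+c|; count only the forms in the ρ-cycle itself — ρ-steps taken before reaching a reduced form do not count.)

D = 705, ⌊√D⌋ = 26
river: ρ → (-10,25,2)
river: ρ → (2,23,-22)
river: ρ → (-22,21,3)
river: ρ → (3,21,-22)
river: ρ → (-22,23,2)
river: ρ → (2,25,-10)
river: ρ → (-10,15,12)
river: ρ → (12,9,-13)
river: ρ → (-13,17,8)
river: ρ → (8,15,-15)
river: ρ → (-15,15,8)
river: ρ → (8,17,-13)
river: ρ → (-13,9,12)
river: ρ → (12,15,-10)
ρ-cycle length = 14 (tail of 0 descent steps not counted)

14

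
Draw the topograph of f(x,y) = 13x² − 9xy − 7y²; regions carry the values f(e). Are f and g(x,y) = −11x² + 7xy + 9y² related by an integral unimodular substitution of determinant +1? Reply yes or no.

D₁ = 445, D₂ = 445
river cycle of f (length 6): (-7, 9, 13), (13, 17, -3), (-3, 19, 7), (7, 9, -13), (-13, 17, 3), (3, 19, -7)
river cycle of g (length 10): (9, 11, -9), (-9, 7, 11), (11, 15, -5), (-5, 15, 11), (11, 7, -9), (-9, 11, 9), (9, 7, -11), (-11, 15, 5), (5, 15, -11), (-11, 7, 9)
cycles differ ⇒ inequivalent

no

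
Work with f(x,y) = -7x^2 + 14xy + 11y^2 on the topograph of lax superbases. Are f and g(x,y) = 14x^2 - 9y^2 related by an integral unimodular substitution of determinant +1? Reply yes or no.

D₁ = 504, D₂ = 504
river cycle of f (length 10): (11, 8, -10), (-10, 12, 9), (9, 6, -13), (-13, 20, 2), (2, 20, -13), (-13, 6, 9), (9, 12, -10), (-10, 8, 11), (11, 14, -7), (-7, 14, 11)
river cycle of g (length 4): (-9, 18, 5), (5, 22, -1), (-1, 22, 5), (5, 18, -9)
cycles differ ⇒ inequivalent

no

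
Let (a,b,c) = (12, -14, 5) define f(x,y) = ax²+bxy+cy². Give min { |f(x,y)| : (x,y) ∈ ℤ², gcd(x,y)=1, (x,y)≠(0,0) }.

translate: b→10 (≡-14 mod 24), so (12,-14,5)→(12,10,3)
flip: (12,10,3)→(3,-10,12)
translate: b→2 (≡-10 mod 6), so (3,-10,12)→(3,2,4)
reduced (well bottom): (3,2,4) with a≤c, −a<b≤a
well minimum = a = 3

3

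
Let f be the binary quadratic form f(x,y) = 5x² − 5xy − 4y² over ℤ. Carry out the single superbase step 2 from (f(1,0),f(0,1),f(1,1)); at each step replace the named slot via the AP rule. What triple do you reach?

start (5,-4,-4) = (f(1,0),f(0,1),f(1,1))
replace slot 2: 2·(5+(-4)) − (-4) = 6 → (5,6,-4)

5,6,-4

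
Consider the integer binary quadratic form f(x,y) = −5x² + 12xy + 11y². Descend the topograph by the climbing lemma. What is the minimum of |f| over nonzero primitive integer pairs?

river: ρ → (11,10,-6)
river: ρ → (-6,14,7)
river: ρ → (7,14,-6)
river: ρ → (-6,10,11)
river: ρ → (11,12,-5)
river: ρ → (-5,18,2)
river: ρ → (2,18,-5)
river: ρ → (-5,12,11)
closes: descent 0, river 8
min |a| on river = 2

2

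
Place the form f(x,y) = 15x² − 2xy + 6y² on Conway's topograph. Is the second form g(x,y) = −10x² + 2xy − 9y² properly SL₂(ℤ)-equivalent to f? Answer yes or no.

D₁ = -356, D₂ = -356
f: flip: (15,-2,6)→(6,2,15)
f: reduced (well bottom): (6,2,15) with a≤c, −a<b≤a
g is negative-definite; reduce −g:
−g: flip: (10,-2,9)→(9,2,10)
−g: reduced (well bottom): (9,2,10) with a≤c, −a<b≤a
flip sign back: reduced form of g is (-9,-2,-10)
reduced forms (6, 2, 15) vs (-9, -2, -10) ⇒ inequivalent

no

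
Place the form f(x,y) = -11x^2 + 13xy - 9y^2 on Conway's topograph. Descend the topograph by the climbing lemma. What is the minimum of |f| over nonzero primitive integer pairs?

translate: b→9 (≡-13 mod 22), so (11,-13,9)→(11,9,7)
flip: (11,9,7)→(7,-9,11)
translate: b→5 (≡-9 mod 14), so (7,-9,11)→(7,5,9)
reduced (well bottom): (7,5,9) with a≤c, −a<b≤a
well minimum |f| = |-7| = 7 (negative-definite)

7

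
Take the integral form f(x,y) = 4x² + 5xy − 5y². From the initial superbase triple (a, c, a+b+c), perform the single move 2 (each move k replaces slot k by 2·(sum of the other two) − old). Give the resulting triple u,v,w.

start (4,-5,4) = (f(1,0),f(0,1),f(1,1))
replace slot 2: 2·(4+4) − (-5) = 21 → (4,21,4)

4,21,4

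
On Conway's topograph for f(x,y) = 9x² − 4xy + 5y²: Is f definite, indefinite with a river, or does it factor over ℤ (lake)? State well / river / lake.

D = b²−4ac = (-4)² − 4·9·5 = -164
D < 0 ⇒ definite ⇒ every region one sign ⇒ single well

well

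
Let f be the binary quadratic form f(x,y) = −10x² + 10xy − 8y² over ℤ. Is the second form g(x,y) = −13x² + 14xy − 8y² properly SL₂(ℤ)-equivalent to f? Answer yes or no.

D₁ = -220, D₂ = -220
f is negative-definite; reduce −f:
−f: translate: b→10 (≡-10 mod 20), so (10,-10,8)→(10,10,8)
−f: flip: (10,10,8)→(8,-10,10)
−f: translate: b→6 (≡-10 mod 16), so (8,-10,10)→(8,6,8)
−f: reduced (well bottom): (8,6,8) with a≤c, −a<b≤a
flip sign back: reduced form of f is (-8,-6,-8)
g is negative-definite; reduce −g:
−g: translate: b→12 (≡-14 mod 26), so (13,-14,8)→(13,12,7)
−g: flip: (13,12,7)→(7,-12,13)
−g: translate: b→2 (≡-12 mod 14), so (7,-12,13)→(7,2,8)
−g: reduced (well bottom): (7,2,8) with a≤c, −a<b≤a
flip sign back: reduced form of g is (-7,-2,-8)
reduced forms (-8, -6, -8) vs (-7, -2, -8) ⇒ inequivalent

no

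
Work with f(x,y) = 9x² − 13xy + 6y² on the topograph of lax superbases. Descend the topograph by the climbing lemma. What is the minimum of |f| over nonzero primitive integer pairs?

translate: b→5 (≡-13 mod 18), so (9,-13,6)→(9,5,2)
flip: (9,5,2)→(2,-5,9)
translate: b→-1 (≡-5 mod 4), so (2,-5,9)→(2,-1,6)
reduced (well bottom): (2,-1,6) with a≤c, −a<b≤a
well minimum = a = 2

2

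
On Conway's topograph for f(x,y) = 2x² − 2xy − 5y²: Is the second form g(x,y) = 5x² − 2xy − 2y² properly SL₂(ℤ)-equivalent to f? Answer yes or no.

D₁ = 44, D₂ = 44
river cycle of f (length 2): (2, 6, -1), (-1, 6, 2)
river cycle of g (length 2): (-2, 6, 1), (1, 6, -2)
cycles differ ⇒ inequivalent

no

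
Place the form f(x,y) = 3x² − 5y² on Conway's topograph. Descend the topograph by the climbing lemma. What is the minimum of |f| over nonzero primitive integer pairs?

descent: ρ → (-5,0,3)
descent: ρ → (3,6,-2)  [lands on river]
river: ρ → (-2,6,3)
closes: descent 2, river 2
min |a| on river = 2

2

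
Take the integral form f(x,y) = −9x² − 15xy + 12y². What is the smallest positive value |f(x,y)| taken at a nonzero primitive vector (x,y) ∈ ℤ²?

descent: ρ → (12,15,-9)  [lands on river]
river: ρ → (-9,21,6)
river: ρ → (6,15,-18)
river: ρ → (-18,21,3)
river: ρ → (3,21,-18)
river: ρ → (-18,15,6)
river: ρ → (6,21,-9)
river: ρ → (-9,15,12)
river: ρ → (12,9,-12)
river: ρ → (-12,15,9)
river: ρ → (9,21,-6)
river: ρ → (-6,15,18)
river: ρ → (18,21,-3)
river: ρ → (-3,21,18)
river: ρ → (18,15,-6)
river: ρ → (-6,21,9)
river: ρ → (9,15,-12)
river: ρ → (-12,9,12)
closes: descent 1, river 18
min |a| on river = 3

3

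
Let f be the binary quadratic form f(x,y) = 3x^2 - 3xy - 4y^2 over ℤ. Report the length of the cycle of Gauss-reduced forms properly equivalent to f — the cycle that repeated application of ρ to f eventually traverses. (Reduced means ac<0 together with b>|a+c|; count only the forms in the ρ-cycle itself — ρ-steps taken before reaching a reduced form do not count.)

D = 57, ⌊√D⌋ = 7
descent: ρ → (-4,3,3)  [lands on river]
river: ρ → (3,3,-4)
river: ρ → (-4,5,2)
river: ρ → (2,7,-1)
river: ρ → (-1,7,2)
river: ρ → (2,5,-4)
ρ-cycle length = 6 (tail of 1 descent step not counted)

6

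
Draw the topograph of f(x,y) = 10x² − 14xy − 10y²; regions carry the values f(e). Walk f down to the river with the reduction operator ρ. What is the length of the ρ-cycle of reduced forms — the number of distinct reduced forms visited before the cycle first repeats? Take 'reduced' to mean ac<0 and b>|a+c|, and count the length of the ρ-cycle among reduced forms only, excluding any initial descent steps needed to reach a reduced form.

D = 596, ⌊√D⌋ = 24
descent: ρ → (-10,14,10)  [lands on river]
river: ρ → (10,6,-14)
river: ρ → (-14,22,2)
river: ρ → (2,22,-14)
river: ρ → (-14,6,10)
river: ρ → (10,14,-10)
river: ρ → (-10,6,14)
river: ρ → (14,22,-2)
river: ρ → (-2,22,14)
river: ρ → (14,6,-10)
ρ-cycle length = 10 (tail of 1 descent step not counted)

10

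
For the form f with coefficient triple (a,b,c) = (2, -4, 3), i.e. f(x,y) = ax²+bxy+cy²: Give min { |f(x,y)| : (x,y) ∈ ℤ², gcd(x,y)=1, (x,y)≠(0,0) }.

translate: b→0 (≡-4 mod 4), so (2,-4,3)→(2,0,1)
flip: (2,0,1)→(1,0,2)
reduced (well bottom): (1,0,2) with a≤c, −a<b≤a
well minimum = a = 1

1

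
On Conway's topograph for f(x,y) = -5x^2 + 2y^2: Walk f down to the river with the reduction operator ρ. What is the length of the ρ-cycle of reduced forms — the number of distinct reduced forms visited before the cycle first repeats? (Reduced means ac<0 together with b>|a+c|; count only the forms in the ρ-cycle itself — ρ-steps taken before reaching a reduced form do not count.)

D = 40, ⌊√D⌋ = 6
descent: ρ → (2,4,-3)  [lands on river]
river: ρ → (-3,2,3)
river: ρ → (3,4,-2)
river: ρ → (-2,4,3)
river: ρ → (3,2,-3)
river: ρ → (-3,4,2)
ρ-cycle length = 6 (tail of 1 descent step not counted)

6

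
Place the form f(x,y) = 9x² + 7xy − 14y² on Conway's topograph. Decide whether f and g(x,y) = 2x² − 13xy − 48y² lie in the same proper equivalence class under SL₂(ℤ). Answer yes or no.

D₁ = 553, D₂ = 553
river cycle of f (length 26): (-14, 21, 2), (2, 23, -3), (-3, 19, 16), (16, 13, -6), (-6, 23, 1), (1, 23, -6), (-6, 13, 16), (16, 19, -3), (-3, 23, 2), (2, 21, -14), … (16 more)
river cycle of g (length 26): (2, 23, -3), (-3, 19, 16), (16, 13, -6), (-6, 23, 1), (1, 23, -6), (-6, 13, 16), (16, 19, -3), (-3, 23, 2), (2, 21, -14), (-14, 7, 9), … (16 more)
cycles coincide ⇒ equivalent

yes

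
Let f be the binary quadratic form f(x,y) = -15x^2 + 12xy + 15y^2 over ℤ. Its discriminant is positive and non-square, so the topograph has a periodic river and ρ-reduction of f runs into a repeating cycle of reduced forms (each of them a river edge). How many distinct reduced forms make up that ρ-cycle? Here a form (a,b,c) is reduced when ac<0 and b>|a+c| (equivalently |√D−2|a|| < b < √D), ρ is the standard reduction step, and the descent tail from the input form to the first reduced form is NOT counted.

D = 1044, ⌊√D⌋ = 32
river: ρ → (15,18,-12)
river: ρ → (-12,30,3)
river: ρ → (3,30,-12)
river: ρ → (-12,18,15)
river: ρ → (15,12,-15)
river: ρ → (-15,18,12)
river: ρ → (12,30,-3)
river: ρ → (-3,30,12)
river: ρ → (12,18,-15)
river: ρ → (-15,12,15)
ρ-cycle length = 10 (tail of 0 descent steps not counted)

10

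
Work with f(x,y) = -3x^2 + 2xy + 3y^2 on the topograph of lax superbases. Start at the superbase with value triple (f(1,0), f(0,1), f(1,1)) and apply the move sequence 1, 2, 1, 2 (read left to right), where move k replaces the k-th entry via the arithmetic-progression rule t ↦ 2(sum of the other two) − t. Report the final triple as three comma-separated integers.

start (-3,3,2) = (f(1,0),f(0,1),f(1,1))
replace slot 1: 2·(3+2) − (-3) = 13 → (13,3,2)
replace slot 2: 2·(13+2) − 3 = 27 → (13,27,2)
replace slot 1: 2·(27+2) − 13 = 45 → (45,27,2)
replace slot 2: 2·(45+2) − 27 = 67 → (45,67,2)

45,67,2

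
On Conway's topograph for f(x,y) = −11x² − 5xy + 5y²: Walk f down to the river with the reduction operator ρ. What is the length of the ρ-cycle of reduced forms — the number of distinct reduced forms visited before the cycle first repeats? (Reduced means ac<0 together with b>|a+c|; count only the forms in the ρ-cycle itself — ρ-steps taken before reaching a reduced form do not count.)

D = 245, ⌊√D⌋ = 15
descent: ρ → (5,15,-1)  [lands on river]
river: ρ → (-1,15,5)
ρ-cycle length = 2 (tail of 1 descent step not counted)

2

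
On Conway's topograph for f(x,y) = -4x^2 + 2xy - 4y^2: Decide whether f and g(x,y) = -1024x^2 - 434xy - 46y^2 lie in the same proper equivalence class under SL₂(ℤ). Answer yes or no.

D₁ = -60, D₂ = -60
f is negative-definite; reduce −f:
−f: flip: (4,-2,4)→(4,2,4)
−f: reduced (well bottom): (4,2,4) with a≤c, −a<b≤a
flip sign back: reduced form of f is (-4,-2,-4)
g is negative-definite; reduce −g:
−g: flip: (1024,434,46)→(46,-434,1024)
−g: translate: b→26 (≡-434 mod 92), so (46,-434,1024)→(46,26,4)
−g: flip: (46,26,4)→(4,-26,46)
−g: translate: b→-2 (≡-26 mod 8), so (4,-26,46)→(4,-2,4)
−g: flip: (4,-2,4)→(4,2,4)
−g: reduced (well bottom): (4,2,4) with a≤c, −a<b≤a
flip sign back: reduced form of g is (-4,-2,-4)
reduced forms (-4, -2, -4) vs (-4, -2, -4) ⇒ equivalent

yes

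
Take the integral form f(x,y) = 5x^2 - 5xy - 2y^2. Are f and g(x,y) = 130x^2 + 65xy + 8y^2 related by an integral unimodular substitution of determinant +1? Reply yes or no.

D₁ = 65, D₂ = 65
river cycle of f (length 6): (-2, 5, 5), (5, 5, -2), (-2, 7, 2), (2, 5, -5), (-5, 5, 2), (2, 7, -2)
river cycle of g (length 6): (-2, 5, 5), (5, 5, -2), (-2, 7, 2), (2, 5, -5), (-5, 5, 2), (2, 7, -2)
cycles coincide ⇒ equivalent

yes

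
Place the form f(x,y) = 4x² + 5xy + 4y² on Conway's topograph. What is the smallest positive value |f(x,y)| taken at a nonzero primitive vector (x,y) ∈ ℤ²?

translate: b→-3 (≡5 mod 8), so (4,5,4)→(4,-3,3)
flip: (4,-3,3)→(3,3,4)
reduced (well bottom): (3,3,4) with a≤c, −a<b≤a
well minimum = a = 3

3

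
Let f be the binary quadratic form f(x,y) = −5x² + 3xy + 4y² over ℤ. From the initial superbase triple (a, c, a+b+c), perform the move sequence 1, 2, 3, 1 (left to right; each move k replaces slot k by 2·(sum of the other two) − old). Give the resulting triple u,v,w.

start (-5,4,2) = (f(1,0),f(0,1),f(1,1))
replace slot 1: 2·(4+2) − (-5) = 17 → (17,4,2)
replace slot 2: 2·(17+2) − 4 = 34 → (17,34,2)
replace slot 3: 2·(17+34) − 2 = 100 → (17,34,100)
replace slot 1: 2·(34+100) − 17 = 251 → (251,34,100)

251,34,100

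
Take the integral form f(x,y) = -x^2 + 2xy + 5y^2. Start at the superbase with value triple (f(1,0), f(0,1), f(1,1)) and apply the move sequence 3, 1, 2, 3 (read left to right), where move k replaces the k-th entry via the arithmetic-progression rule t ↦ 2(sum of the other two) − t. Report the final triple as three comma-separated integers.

start (-1,5,6) = (f(1,0),f(0,1),f(1,1))
replace slot 3: 2·((-1)+5) − 6 = 2 → (-1,5,2)
replace slot 1: 2·(5+2) − (-1) = 15 → (15,5,2)
replace slot 2: 2·(15+2) − 5 = 29 → (15,29,2)
replace slot 3: 2·(15+29) − 2 = 86 → (15,29,86)

15,29,86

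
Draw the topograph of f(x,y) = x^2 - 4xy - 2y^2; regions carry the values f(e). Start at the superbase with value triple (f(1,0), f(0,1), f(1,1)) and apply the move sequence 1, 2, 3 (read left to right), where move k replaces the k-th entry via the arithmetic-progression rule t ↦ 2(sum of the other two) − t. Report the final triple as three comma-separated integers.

start (1,-2,-5) = (f(1,0),f(0,1),f(1,1))
replace slot 1: 2·((-2)+(-5)) − 1 = -15 → (-15,-2,-5)
replace slot 2: 2·((-15)+(-5)) − (-2) = -38 → (-15,-38,-5)
replace slot 3: 2·((-15)+(-38)) − (-5) = -101 → (-15,-38,-101)

-15,-38,-101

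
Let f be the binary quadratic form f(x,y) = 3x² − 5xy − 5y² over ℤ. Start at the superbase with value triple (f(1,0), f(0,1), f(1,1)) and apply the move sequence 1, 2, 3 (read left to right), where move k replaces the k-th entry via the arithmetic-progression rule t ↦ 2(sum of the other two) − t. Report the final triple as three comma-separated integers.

start (3,-5,-7) = (f(1,0),f(0,1),f(1,1))
replace slot 1: 2·((-5)+(-7)) − 3 = -27 → (-27,-5,-7)
replace slot 2: 2·((-27)+(-7)) − (-5) = -63 → (-27,-63,-7)
replace slot 3: 2·((-27)+(-63)) − (-7) = -173 → (-27,-63,-173)

-27,-63,-173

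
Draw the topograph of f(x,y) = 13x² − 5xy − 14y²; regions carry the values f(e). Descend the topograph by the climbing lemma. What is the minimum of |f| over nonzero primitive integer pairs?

descent: ρ → (-14,5,13)  [lands on river]
river: ρ → (13,21,-6)
river: ρ → (-6,27,1)
river: ρ → (1,27,-6)
river: ρ → (-6,21,13)
river: ρ → (13,5,-14)
river: ρ → (-14,23,4)
river: ρ → (4,25,-8)
river: ρ → (-8,23,7)
river: ρ → (7,19,-14)
river: ρ → (-14,9,12)
river: ρ → (12,15,-11)
river: ρ → (-11,7,16)
river: ρ → (16,25,-2)
river: ρ → (-2,27,3)
river: ρ → (3,27,-2)
river: ρ → (-2,25,16)
river: ρ → (16,7,-11)
river: ρ → (-11,15,12)
river: ρ → (12,9,-14)
river: ρ → (-14,19,7)
river: ρ → (7,23,-8)
river: ρ → (-8,25,4)
river: ρ → (4,23,-14)
closes: descent 1, river 24
min |a| on river = 1

1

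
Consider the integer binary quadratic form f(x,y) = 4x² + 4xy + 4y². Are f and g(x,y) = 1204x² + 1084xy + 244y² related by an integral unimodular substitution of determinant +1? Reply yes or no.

D₁ = -48, D₂ = -48
f: reduced (well bottom): (4,4,4) with a≤c, −a<b≤a
g: flip: (1204,1084,244)→(244,-1084,1204)
g: translate: b→-108 (≡-1084 mod 488), so (244,-1084,1204)→(244,-108,12)
g: flip: (244,-108,12)→(12,108,244)
g: translate: b→12 (≡108 mod 24), so (12,108,244)→(12,12,4)
g: flip: (12,12,4)→(4,-12,12)
g: translate: b→4 (≡-12 mod 8), so (4,-12,12)→(4,4,4)
g: reduced (well bottom): (4,4,4) with a≤c, −a<b≤a
reduced forms (4, 4, 4) vs (4, 4, 4) ⇒ equivalent

yes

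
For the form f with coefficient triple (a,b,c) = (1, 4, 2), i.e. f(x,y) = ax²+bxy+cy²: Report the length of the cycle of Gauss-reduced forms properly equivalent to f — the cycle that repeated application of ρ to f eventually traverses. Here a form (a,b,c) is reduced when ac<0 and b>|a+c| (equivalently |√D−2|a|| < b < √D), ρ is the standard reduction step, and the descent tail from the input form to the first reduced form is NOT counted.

D = 8, ⌊√D⌋ = 2
descent: ρ → (2,0,-1)
descent: ρ → (-1,2,1)  [lands on river]
river: ρ → (1,2,-1)
ρ-cycle length = 2 (tail of 2 descent steps not counted)

2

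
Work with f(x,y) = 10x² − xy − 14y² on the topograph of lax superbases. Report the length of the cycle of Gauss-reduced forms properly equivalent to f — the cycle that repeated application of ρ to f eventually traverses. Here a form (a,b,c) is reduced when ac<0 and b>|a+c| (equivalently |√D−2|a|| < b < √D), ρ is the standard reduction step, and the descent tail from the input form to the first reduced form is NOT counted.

D = 561, ⌊√D⌋ = 23
descent: ρ → (-14,1,10)
descent: ρ → (10,19,-5)  [lands on river]
river: ρ → (-5,21,6)
river: ρ → (6,15,-14)
river: ρ → (-14,13,7)
river: ρ → (7,15,-12)
river: ρ → (-12,9,10)
river: ρ → (10,11,-11)
river: ρ → (-11,11,10)
river: ρ → (10,9,-12)
river: ρ → (-12,15,7)
river: ρ → (7,13,-14)
river: ρ → (-14,15,6)
river: ρ → (6,21,-5)
river: ρ → (-5,19,10)
river: ρ → (10,21,-3)
river: ρ → (-3,21,10)
ρ-cycle length = 16 (tail of 2 descent steps not counted)

16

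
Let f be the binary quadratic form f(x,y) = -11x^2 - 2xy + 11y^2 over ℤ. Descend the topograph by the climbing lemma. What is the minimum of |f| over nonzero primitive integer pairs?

descent: ρ → (11,2,-11)  [lands on river]
river: ρ → (-11,20,2)
river: ρ → (2,20,-11)
river: ρ → (-11,2,11)
river: ρ → (11,20,-2)
river: ρ → (-2,20,11)
closes: descent 1, river 6
min |a| on river = 2

2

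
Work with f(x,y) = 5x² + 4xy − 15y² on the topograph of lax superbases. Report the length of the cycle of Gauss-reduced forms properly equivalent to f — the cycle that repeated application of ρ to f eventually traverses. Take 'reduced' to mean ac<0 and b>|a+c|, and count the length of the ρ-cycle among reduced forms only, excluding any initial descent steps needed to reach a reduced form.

D = 316, ⌊√D⌋ = 17
descent: ρ → (-15,-4,5)
descent: ρ → (5,14,-6)  [lands on river]
river: ρ → (-6,10,9)
river: ρ → (9,8,-7)
river: ρ → (-7,6,10)
river: ρ → (10,14,-3)
river: ρ → (-3,16,5)
ρ-cycle length = 6 (tail of 2 descent steps not counted)

6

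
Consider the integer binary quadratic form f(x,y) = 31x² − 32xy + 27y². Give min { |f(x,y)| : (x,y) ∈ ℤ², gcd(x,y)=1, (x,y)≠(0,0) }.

translate: b→30 (≡-32 mod 62), so (31,-32,27)→(31,30,26)
flip: (31,30,26)→(26,-30,31)
translate: b→22 (≡-30 mod 52), so (26,-30,31)→(26,22,27)
reduced (well bottom): (26,22,27) with a≤c, −a<b≤a
well minimum = a = 26

26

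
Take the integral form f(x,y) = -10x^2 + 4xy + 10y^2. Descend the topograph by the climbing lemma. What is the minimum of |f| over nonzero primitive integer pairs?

river: ρ → (10,16,-4)
river: ρ → (-4,16,10)
river: ρ → (10,4,-10)
river: ρ → (-10,16,4)
river: ρ → (4,16,-10)
river: ρ → (-10,4,10)
closes: descent 0, river 6
min |a| on river = 4

4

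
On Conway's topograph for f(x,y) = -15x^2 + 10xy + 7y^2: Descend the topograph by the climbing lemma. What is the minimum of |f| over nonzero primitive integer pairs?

river: ρ → (7,18,-7)
river: ρ → (-7,10,15)
river: ρ → (15,20,-2)
river: ρ → (-2,20,15)
river: ρ → (15,10,-7)
river: ρ → (-7,18,7)
river: ρ → (7,10,-15)
river: ρ → (-15,20,2)
river: ρ → (2,20,-15)
river: ρ → (-15,10,7)
closes: descent 0, river 10
min |a| on river = 2

2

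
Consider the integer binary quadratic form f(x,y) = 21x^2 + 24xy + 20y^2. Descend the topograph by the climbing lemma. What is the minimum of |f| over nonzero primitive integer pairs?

translate: b→-18 (≡24 mod 42), so (21,24,20)→(21,-18,17)
flip: (21,-18,17)→(17,18,21)
translate: b→-16 (≡18 mod 34), so (17,18,21)→(17,-16,20)
reduced (well bottom): (17,-16,20) with a≤c, −a<b≤a
well minimum = a = 17

17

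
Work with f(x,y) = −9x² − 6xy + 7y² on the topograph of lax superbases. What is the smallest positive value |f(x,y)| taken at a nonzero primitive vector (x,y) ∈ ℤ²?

descent: ρ → (7,6,-9)  [lands on river]
river: ρ → (-9,12,4)
river: ρ → (4,12,-9)
river: ρ → (-9,6,7)
river: ρ → (7,8,-8)
river: ρ → (-8,8,7)
closes: descent 1, river 6
min |a| on river = 4

4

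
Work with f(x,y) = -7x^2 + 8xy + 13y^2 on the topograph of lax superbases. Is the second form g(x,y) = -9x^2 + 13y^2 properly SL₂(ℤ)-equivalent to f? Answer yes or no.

D₁ = 428, D₂ = 468
discriminants differ ⇒ not SL₂(ℤ)-equivalent

no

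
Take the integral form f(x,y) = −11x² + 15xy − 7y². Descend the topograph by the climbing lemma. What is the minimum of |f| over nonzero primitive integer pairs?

translate: b→7 (≡-15 mod 22), so (11,-15,7)→(11,7,3)
flip: (11,7,3)→(3,-7,11)
translate: b→-1 (≡-7 mod 6), so (3,-7,11)→(3,-1,7)
reduced (well bottom): (3,-1,7) with a≤c, −a<b≤a
well minimum |f| = |-3| = 3 (negative-definite)

3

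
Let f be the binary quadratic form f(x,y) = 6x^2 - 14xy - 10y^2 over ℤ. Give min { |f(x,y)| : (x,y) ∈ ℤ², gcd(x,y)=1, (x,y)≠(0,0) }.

descent: ρ → (-10,14,6)  [lands on river]
river: ρ → (6,10,-14)
river: ρ → (-14,18,2)
river: ρ → (2,18,-14)
river: ρ → (-14,10,6)
river: ρ → (6,14,-10)
river: ρ → (-10,6,10)
river: ρ → (10,14,-6)
river: ρ → (-6,10,14)
river: ρ → (14,18,-2)
river: ρ → (-2,18,14)
river: ρ → (14,10,-6)
river: ρ → (-6,14,10)
river: ρ → (10,6,-10)
closes: descent 1, river 14
min |a| on river = 2

2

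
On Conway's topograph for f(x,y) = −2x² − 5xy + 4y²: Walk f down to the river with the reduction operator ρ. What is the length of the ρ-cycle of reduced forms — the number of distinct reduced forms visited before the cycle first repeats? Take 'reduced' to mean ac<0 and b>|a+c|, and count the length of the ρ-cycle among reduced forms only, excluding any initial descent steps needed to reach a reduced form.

D = 57, ⌊√D⌋ = 7
descent: ρ → (4,5,-2)  [lands on river]
river: ρ → (-2,7,1)
river: ρ → (1,7,-2)
river: ρ → (-2,5,4)
river: ρ → (4,3,-3)
river: ρ → (-3,3,4)
ρ-cycle length = 6 (tail of 1 descent step not counted)

6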